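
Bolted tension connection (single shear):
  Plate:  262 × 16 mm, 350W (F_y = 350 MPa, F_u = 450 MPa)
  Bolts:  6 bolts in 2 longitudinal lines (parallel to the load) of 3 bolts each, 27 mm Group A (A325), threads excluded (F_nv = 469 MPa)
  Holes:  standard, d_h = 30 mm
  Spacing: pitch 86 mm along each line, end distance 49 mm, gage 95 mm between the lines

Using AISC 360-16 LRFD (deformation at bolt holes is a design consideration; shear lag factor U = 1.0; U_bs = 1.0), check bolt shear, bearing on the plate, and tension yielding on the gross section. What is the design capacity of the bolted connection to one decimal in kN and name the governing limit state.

Bolt shear: A_b = π(27)²/4 = 572.56 mm². φR_n = 0.75 × 469 × 572.56 × 6 × 1 = 1208.4 kN.
Bearing (16 mm plate, F_u = 450 MPa): end bolts L_c = 49 − 30/2 = 34, R_n = min(1.2×34×16×450, 2.4×27×16×450) = 293.76 kN/bolt; interior L_c = 86 − 30 = 56, R_n = 466.56 kN/bolt. φR_n = 0.75 × (2×293.76 + 4×466.56) = 1840.3 kN.
Tension yield (gross): A_g = 262×16 = 4192 mm². φR_n = 0.90 × 350 × 4192 = 1320.5 kN.
Governing: min(1208.4, 1840.3, 1320.5) = 1208.4 kN → bolt shear.

1208.4 kN (bolt shear governs)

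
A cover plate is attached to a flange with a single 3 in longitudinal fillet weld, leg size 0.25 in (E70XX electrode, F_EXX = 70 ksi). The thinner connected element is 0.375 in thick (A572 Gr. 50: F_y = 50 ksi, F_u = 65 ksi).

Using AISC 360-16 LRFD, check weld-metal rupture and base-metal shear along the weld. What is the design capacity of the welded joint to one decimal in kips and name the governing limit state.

Weld metal: throat = 0.707×0.25 = 0.17675 in, L = 3 in. φR_n = 0.75 × 0.6 × 70 × 0.17675 × 3 = 16.7 kips.
Base metal shear (0.375 in plate): yield φR_n = 1.0×0.6×50×0.375×3 = 33.8 kips; rupture φR_n = 0.75×0.6×65×0.375×3 = 32.9 kips; take 32.9 kips (rupture).
Governing: min(16.7, 32.9) = 16.7 kips → weld metal.

16.7 kips (weld metal governs)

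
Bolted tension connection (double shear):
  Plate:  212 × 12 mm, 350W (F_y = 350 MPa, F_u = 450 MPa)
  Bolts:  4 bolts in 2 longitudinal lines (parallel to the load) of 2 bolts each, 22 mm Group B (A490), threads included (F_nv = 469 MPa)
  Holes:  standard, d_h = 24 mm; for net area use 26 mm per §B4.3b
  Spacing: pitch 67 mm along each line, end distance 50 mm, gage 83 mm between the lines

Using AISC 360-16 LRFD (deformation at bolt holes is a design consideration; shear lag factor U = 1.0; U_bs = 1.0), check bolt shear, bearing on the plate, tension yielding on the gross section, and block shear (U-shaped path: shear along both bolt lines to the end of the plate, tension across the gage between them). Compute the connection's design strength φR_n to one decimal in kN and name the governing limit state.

Bolt shear: A_b = π(22)²/4 = 380.13 mm². φR_n = 0.75 × 469 × 380.13 × 4 × 2 = 1069.7 kN.
Bearing (12 mm plate, F_u = 450 MPa): end bolts L_c = 50 − 24/2 = 38, R_n = min(1.2×38×12×450, 2.4×22×12×450) = 246.24 kN/bolt; interior L_c = 67 − 24 = 43, R_n = 278.64 kN/bolt. φR_n = 0.75 × (2×246.24 + 2×278.64) = 787.3 kN.
Tension yield (gross): A_g = 212×12 = 2544 mm². φR_n = 0.90 × 350 × 2544 = 801.4 kN.
Block shear: shear path 2×[50+1×67] = 2×117 mm, A_gv = 2808, A_nv = 2×(117 − 1.5×26)×12 = 1872 mm²; tension across gage: (83 − 1×26)×12 = 684 mm². R_n = min(0.6×450×1872, 0.6×350×2808) + 1.0×450×684 = min(505.44, 589.68) + 307.8 = 813.24 kN. φR_n = 0.75 × 813.24 = 609.9 kN.
Governing: min(1069.7, 787.3, 801.4, 609.9) = 609.9 kN → block shear.

609.9 kN (block shear governs)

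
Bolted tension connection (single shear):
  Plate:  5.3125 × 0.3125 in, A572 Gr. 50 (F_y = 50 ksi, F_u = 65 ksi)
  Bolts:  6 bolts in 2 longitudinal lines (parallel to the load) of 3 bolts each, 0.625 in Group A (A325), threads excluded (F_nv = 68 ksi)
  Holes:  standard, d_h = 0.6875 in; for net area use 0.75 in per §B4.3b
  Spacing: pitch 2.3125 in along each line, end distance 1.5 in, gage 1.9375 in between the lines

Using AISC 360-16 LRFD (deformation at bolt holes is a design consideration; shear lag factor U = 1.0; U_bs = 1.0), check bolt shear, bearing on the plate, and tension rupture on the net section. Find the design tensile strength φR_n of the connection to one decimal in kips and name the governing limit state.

Bolt shear: A_b = π(0.625)²/4 = 0.3068 in². φR_n = 0.75 × 68 × 0.3068 × 6 × 1 = 93.9 kips.
Bearing (0.3125 in plate, F_u = 65 ksi): end bolts L_c = 1.5 − 0.6875/2 = 1.15625, R_n = min(1.2×1.15625×0.3125×65, 2.4×0.625×0.3125×65) = 28.184 kips/bolt; interior L_c = 2.3125 − 0.6875 = 1.625, R_n = 30.469 kips/bolt. φR_n = 0.75 × (2×28.184 + 4×30.469) = 133.7 kips.
Tension rupture (net): A_n = (5.3125 − 2×0.75)×0.3125 = 1.1914 in² (U = 1.0, A_e = A_n). φR_n = 0.75 × 65 × 1.1914 = 58.1 kips.
Governing: min(93.9, 133.7, 58.1) = 58.1 kips → net-section rupture.

58.1 kips (net-section rupture governs)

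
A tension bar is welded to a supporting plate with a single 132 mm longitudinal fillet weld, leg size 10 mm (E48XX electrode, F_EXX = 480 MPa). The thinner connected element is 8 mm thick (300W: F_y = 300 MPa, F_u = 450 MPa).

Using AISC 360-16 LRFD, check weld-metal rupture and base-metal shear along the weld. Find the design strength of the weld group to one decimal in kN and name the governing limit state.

190.1 kN (base-metal shear governs)

Weld metal: throat = 0.707×10 = 7.07 mm, L = 132 mm. φR_n = 0.75 × 0.6 × 480 × 7.07 × 132 = 201.6 kN.
Base metal shear (8 mm plate): yield φR_n = 1.0×0.6×300×8×132 = 190.1 kN; rupture φR_n = 0.75×0.6×450×8×132 = 213.8 kN; take 190.1 kN (yield).
Governing: min(201.6, 190.1) = 190.1 kN → base-metal shear.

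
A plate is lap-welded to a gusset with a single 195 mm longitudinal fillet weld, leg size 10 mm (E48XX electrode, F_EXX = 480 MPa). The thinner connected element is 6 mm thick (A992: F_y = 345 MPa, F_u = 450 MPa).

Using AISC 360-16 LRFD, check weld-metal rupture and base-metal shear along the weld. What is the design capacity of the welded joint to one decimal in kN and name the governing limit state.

236.9 kN (base-metal shear governs)

Weld metal: throat = 0.707×10 = 7.07 mm, L = 195 mm. φR_n = 0.75 × 0.6 × 480 × 7.07 × 195 = 297.8 kN.
Base metal shear (6 mm plate): yield φR_n = 1.0×0.6×345×6×195 = 242.2 kN; rupture φR_n = 0.75×0.6×450×6×195 = 236.9 kN; take 236.9 kN (rupture).
Governing: min(297.8, 236.9) = 236.9 kN → base-metal shear.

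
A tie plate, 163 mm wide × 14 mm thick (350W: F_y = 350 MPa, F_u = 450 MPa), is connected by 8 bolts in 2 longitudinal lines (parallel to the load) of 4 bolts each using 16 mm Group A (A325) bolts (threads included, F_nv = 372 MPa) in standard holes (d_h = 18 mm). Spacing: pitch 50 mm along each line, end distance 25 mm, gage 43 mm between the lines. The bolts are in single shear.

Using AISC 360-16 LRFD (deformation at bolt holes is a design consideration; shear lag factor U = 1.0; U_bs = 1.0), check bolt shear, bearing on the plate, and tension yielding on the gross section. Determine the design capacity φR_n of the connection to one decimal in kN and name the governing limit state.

448.8 kN (bolt shear governs)

Bolt shear: A_b = π(16)²/4 = 201.06 mm². φR_n = 0.75 × 372 × 201.06 × 8 × 1 = 448.8 kN.
Bearing (14 mm plate, F_u = 450 MPa): end bolts L_c = 25 − 18/2 = 16, R_n = min(1.2×16×14×450, 2.4×16×14×450) = 120.96 kN/bolt; interior L_c = 50 − 18 = 32, R_n = 241.92 kN/bolt. φR_n = 0.75 × (2×120.96 + 6×241.92) = 1270.1 kN.
Tension yield (gross): A_g = 163×14 = 2282 mm². φR_n = 0.90 × 350 × 2282 = 718.8 kN.
Governing: min(448.8, 1270.1, 718.8) = 448.8 kN → bolt shear.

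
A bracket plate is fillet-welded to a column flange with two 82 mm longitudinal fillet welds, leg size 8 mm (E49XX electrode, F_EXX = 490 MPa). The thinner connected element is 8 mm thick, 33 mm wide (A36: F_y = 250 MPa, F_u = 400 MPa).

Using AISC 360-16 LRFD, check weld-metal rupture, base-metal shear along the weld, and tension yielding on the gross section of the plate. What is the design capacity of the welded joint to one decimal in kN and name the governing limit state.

Weld metal: throat = 0.707×8 = 5.656 mm, L = 2×82 = 164 mm. φR_n = 0.75 × 0.6 × 490 × 5.656 × 164 = 204.5 kN.
Base metal shear (8 mm plate): yield φR_n = 1.0×0.6×250×8×164 = 196.8 kN; rupture φR_n = 0.75×0.6×400×8×164 = 236.2 kN; take 196.8 kN (yield).
Tension yield (gross): A_g = 33×8 = 264 mm². φR_n = 0.90 × 250 × 264 = 59.4 kN.
Governing: min(204.5, 196.8, 59.4) = 59.4 kN → gross-section yield.

59.4 kN (gross-section yield governs)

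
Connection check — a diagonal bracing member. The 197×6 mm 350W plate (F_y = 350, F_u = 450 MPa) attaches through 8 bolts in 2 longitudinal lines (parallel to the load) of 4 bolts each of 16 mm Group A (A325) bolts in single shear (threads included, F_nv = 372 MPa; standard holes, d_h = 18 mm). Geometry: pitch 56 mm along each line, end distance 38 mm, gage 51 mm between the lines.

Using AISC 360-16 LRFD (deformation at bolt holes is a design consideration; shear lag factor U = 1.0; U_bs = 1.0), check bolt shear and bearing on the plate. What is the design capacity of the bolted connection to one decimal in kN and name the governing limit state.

Bolt shear: A_b = π(16)²/4 = 201.06 mm². φR_n = 0.75 × 372 × 201.06 × 8 × 1 = 448.8 kN.
Bearing (6 mm plate, F_u = 450 MPa): end bolts L_c = 38 − 18/2 = 29, R_n = min(1.2×29×6×450, 2.4×16×6×450) = 93.96 kN/bolt; interior L_c = 56 − 18 = 38, R_n = 103.68 kN/bolt. φR_n = 0.75 × (2×93.96 + 6×103.68) = 607.5 kN.
Governing: min(448.8, 607.5) = 448.8 kN → bolt shear.

448.8 kN (bolt shear governs)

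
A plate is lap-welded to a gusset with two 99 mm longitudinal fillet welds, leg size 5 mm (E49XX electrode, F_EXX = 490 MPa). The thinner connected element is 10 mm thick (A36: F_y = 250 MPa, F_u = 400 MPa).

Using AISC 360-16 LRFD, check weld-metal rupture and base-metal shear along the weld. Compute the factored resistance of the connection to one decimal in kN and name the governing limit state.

Weld metal: throat = 0.707×5 = 3.535 mm, L = 2×99 = 198 mm. φR_n = 0.75 × 0.6 × 490 × 3.535 × 198 = 154.3 kN.
Base metal shear (10 mm plate): yield φR_n = 1.0×0.6×250×10×198 = 297.0 kN; rupture φR_n = 0.75×0.6×400×10×198 = 356.4 kN; take 297.0 kN (yield).
Governing: min(154.3, 297.0) = 154.3 kN → weld metal.

154.3 kN (weld metal governs)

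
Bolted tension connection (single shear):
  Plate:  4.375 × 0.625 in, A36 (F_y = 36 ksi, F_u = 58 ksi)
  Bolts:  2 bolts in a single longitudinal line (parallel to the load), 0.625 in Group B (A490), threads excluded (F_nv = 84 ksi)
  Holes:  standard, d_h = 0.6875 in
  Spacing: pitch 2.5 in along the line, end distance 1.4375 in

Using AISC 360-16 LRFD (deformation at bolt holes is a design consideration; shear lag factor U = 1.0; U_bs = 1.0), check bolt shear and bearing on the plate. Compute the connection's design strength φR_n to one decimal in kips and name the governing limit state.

Bolt shear: A_b = π(0.625)²/4 = 0.3068 in². φR_n = 0.75 × 84 × 0.3068 × 2 × 1 = 38.7 kips.
Bearing (0.625 in plate, F_u = 58 ksi): end bolts L_c = 1.4375 − 0.6875/2 = 1.09375, R_n = min(1.2×1.09375×0.625×58, 2.4×0.625×0.625×58) = 47.578 kips/bolt; interior L_c = 2.5 − 0.6875 = 1.8125, R_n = 54.375 kips/bolt. φR_n = 0.75 × (1×47.578 + 1×54.375) = 76.5 kips.
Governing: min(38.7, 76.5) = 38.7 kips → bolt shear.

38.7 kips (bolt shear governs)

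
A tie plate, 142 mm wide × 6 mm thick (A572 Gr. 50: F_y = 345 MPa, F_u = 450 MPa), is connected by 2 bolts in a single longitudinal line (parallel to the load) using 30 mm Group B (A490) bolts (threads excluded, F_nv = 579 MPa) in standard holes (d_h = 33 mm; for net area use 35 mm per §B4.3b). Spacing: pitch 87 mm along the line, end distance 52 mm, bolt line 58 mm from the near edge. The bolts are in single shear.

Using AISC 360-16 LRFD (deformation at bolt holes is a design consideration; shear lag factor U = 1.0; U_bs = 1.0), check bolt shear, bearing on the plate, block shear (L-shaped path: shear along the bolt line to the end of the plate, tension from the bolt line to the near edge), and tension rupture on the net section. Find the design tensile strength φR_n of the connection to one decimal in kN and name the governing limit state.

187.1 kN (block shear governs)

Bolt shear: A_b = π(30)²/4 = 706.86 mm². φR_n = 0.75 × 579 × 706.86 × 2 × 1 = 613.9 kN.
Bearing (6 mm plate, F_u = 450 MPa): end bolts L_c = 52 − 33/2 = 35.5, R_n = min(1.2×35.5×6×450, 2.4×30×6×450) = 115.02 kN/bolt; interior L_c = 87 − 33 = 54, R_n = 174.96 kN/bolt. φR_n = 0.75 × (1×115.02 + 1×174.96) = 217.5 kN.
Block shear: shear path 1×[52+1×87] = 1×139 mm, A_gv = 834, A_nv = 1×(139 − 1.5×35)×6 = 519 mm²; tension to near edge: (58 − 0.5×35)×6 = 243 mm². R_n = min(0.6×450×519, 0.6×345×834) + 1.0×450×243 = min(140.13, 172.64) + 109.35 = 249.48 kN. φR_n = 0.75 × 249.48 = 187.1 kN.
Tension rupture (net): A_n = (142 − 1×35)×6 = 642 mm² (U = 1.0, A_e = A_n). φR_n = 0.75 × 450 × 642 = 216.7 kN.
Governing: min(613.9, 217.5, 187.1, 216.7) = 187.1 kN → block shear.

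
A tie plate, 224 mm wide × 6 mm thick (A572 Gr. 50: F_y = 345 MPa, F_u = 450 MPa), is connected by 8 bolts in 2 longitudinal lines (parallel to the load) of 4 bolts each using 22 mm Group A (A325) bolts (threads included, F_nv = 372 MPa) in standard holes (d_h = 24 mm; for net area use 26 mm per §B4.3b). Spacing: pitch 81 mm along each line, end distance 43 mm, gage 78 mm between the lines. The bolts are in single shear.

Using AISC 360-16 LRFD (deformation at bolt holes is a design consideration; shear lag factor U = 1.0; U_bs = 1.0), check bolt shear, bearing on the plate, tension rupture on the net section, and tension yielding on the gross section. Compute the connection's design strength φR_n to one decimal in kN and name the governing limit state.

348.3 kN (net-section rupture governs)

Bolt shear: A_b = π(22)²/4 = 380.13 mm². φR_n = 0.75 × 372 × 380.13 × 8 × 1 = 848.5 kN.
Bearing (6 mm plate, F_u = 450 MPa): end bolts L_c = 43 − 24/2 = 31, R_n = min(1.2×31×6×450, 2.4×22×6×450) = 100.44 kN/bolt; interior L_c = 81 − 24 = 57, R_n = 142.56 kN/bolt. φR_n = 0.75 × (2×100.44 + 6×142.56) = 792.2 kN.
Tension rupture (net): A_n = (224 − 2×26)×6 = 1032 mm² (U = 1.0, A_e = A_n). φR_n = 0.75 × 450 × 1032 = 348.3 kN.
Tension yield (gross): A_g = 224×6 = 1344 mm². φR_n = 0.90 × 345 × 1344 = 417.3 kN.
Governing: min(848.5, 792.2, 348.3, 417.3) = 348.3 kN → net-section rupture.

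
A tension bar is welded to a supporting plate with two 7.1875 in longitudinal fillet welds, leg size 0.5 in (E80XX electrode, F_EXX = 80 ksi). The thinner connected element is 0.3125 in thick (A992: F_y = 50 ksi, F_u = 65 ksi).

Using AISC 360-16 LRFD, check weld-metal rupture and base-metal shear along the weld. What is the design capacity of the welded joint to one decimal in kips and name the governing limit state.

Weld metal: throat = 0.707×0.5 = 0.3535 in, L = 2×7.1875 = 14.375 in. φR_n = 0.75 × 0.6 × 80 × 0.3535 × 14.375 = 182.9 kips.
Base metal shear (0.3125 in plate): yield φR_n = 1.0×0.6×50×0.3125×14.375 = 134.8 kips; rupture φR_n = 0.75×0.6×65×0.3125×14.375 = 131.4 kips; take 131.4 kips (rupture).
Governing: min(182.9, 131.4) = 131.4 kips → base-metal shear.

131.4 kips (base-metal shear governs)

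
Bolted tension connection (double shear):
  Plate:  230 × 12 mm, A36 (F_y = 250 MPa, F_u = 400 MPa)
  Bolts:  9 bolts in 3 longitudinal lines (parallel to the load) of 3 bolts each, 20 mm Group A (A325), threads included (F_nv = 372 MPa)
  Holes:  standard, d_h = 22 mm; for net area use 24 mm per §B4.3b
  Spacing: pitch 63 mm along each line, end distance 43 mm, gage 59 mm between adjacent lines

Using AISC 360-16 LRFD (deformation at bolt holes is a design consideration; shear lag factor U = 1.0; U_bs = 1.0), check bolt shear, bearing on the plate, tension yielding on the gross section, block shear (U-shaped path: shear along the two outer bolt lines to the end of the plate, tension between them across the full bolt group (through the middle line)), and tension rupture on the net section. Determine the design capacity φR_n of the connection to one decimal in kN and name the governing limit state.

568.8 kN (net-section rupture governs)

Bolt shear: A_b = π(20)²/4 = 314.16 mm². φR_n = 0.75 × 372 × 314.16 × 9 × 2 = 1577.7 kN.
Bearing (12 mm plate, F_u = 400 MPa): end bolts L_c = 43 − 22/2 = 32, R_n = min(1.2×32×12×400, 2.4×20×12×400) = 184.32 kN/bolt; interior L_c = 63 − 22 = 41, R_n = 230.4 kN/bolt. φR_n = 0.75 × (3×184.32 + 6×230.4) = 1451.5 kN.
Tension yield (gross): A_g = 230×12 = 2760 mm². φR_n = 0.90 × 250 × 2760 = 621.0 kN.
Block shear: shear path 2×[43+2×63] = 2×169 mm, A_gv = 4056, A_nv = 2×(169 − 2.5×24)×12 = 2616 mm²; tension across gage: (118 − 2×24)×12 = 840 mm². R_n = min(0.6×400×2616, 0.6×250×4056) + 1.0×400×840 = min(627.84, 608.4) + 336 = 944.4 kN. φR_n = 0.75 × 944.4 = 708.3 kN.
Tension rupture (net): A_n = (230 − 3×24)×12 = 1896 mm² (U = 1.0, A_e = A_n). φR_n = 0.75 × 400 × 1896 = 568.8 kN.
Governing: min(1577.7, 1451.5, 621.0, 708.3, 568.8) = 568.8 kN → net-section rupture.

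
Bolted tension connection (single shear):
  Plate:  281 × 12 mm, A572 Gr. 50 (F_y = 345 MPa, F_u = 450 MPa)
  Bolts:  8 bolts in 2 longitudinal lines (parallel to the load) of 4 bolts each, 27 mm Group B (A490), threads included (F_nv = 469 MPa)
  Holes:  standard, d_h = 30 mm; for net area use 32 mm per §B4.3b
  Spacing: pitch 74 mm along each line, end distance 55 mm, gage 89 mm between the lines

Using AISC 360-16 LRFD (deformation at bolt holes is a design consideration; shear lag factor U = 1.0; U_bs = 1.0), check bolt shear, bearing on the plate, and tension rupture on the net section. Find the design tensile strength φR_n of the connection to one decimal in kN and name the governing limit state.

Bolt shear: A_b = π(27)²/4 = 572.56 mm². φR_n = 0.75 × 469 × 572.56 × 8 × 1 = 1611.2 kN.
Bearing (12 mm plate, F_u = 450 MPa): end bolts L_c = 55 − 30/2 = 40, R_n = min(1.2×40×12×450, 2.4×27×12×450) = 259.2 kN/bolt; interior L_c = 74 − 30 = 44, R_n = 285.12 kN/bolt. φR_n = 0.75 × (2×259.2 + 6×285.12) = 1671.8 kN.
Tension rupture (net): A_n = (281 − 2×32)×12 = 2604 mm² (U = 1.0, A_e = A_n). φR_n = 0.75 × 450 × 2604 = 878.9 kN.
Governing: min(1611.2, 1671.8, 878.9) = 878.9 kN → net-section rupture.

878.9 kN (net-section rupture governs)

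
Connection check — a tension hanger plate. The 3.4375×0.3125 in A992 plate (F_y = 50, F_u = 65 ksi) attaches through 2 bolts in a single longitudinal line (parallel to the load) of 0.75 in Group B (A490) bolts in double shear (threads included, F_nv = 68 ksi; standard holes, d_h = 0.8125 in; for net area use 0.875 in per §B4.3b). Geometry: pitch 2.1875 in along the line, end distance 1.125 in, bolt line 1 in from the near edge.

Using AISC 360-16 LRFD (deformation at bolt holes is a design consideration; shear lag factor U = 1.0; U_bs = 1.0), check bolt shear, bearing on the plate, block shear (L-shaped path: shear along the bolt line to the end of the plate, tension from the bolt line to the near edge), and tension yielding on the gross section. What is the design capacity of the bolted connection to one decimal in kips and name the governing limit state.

Bolt shear: A_b = π(0.75)²/4 = 0.44179 in². φR_n = 0.75 × 68 × 0.44179 × 2 × 2 = 90.1 kips.
Bearing (0.3125 in plate, F_u = 65 ksi): end bolts L_c = 1.125 − 0.8125/2 = 0.71875, R_n = min(1.2×0.71875×0.3125×65, 2.4×0.75×0.3125×65) = 17.52 kips/bolt; interior L_c = 2.1875 − 0.8125 = 1.375, R_n = 33.516 kips/bolt. φR_n = 0.75 × (1×17.52 + 1×33.516) = 38.3 kips.
Block shear: shear path 1×[1.125+1×2.1875] = 1×3.3125 in, A_gv = 1.0352, A_nv = 1×(3.3125 − 1.5×0.875)×0.3125 = 0.625 in²; tension to near edge: (1 − 0.5×0.875)×0.3125 = 0.17578 in². R_n = min(0.6×65×0.625, 0.6×50×1.0352) + 1.0×65×0.17578 = min(24.375, 31.056) + 11.426 = 35.801 kips. φR_n = 0.75 × 35.801 = 26.9 kips.
Tension yield (gross): A_g = 3.4375×0.3125 = 1.0742 in². φR_n = 0.90 × 50 × 1.0742 = 48.3 kips.
Governing: min(90.1, 38.3, 26.9, 48.3) = 26.9 kips → block shear.

26.9 kips (block shear governs)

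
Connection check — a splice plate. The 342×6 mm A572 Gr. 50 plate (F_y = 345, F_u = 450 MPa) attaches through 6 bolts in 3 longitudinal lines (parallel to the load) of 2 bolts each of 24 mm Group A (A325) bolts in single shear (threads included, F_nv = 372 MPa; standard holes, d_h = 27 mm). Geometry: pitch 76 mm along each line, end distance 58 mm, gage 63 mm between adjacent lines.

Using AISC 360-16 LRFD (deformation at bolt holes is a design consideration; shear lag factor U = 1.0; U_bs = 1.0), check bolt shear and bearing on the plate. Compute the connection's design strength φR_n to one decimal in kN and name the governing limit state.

674.3 kN (bearing governs)

Bolt shear: A_b = π(24)²/4 = 452.39 mm². φR_n = 0.75 × 372 × 452.39 × 6 × 1 = 757.3 kN.
Bearing (6 mm plate, F_u = 450 MPa): end bolts L_c = 58 − 27/2 = 44.5, R_n = min(1.2×44.5×6×450, 2.4×24×6×450) = 144.18 kN/bolt; interior L_c = 76 − 27 = 49, R_n = 155.52 kN/bolt. φR_n = 0.75 × (3×144.18 + 3×155.52) = 674.3 kN.
Governing: min(757.3, 674.3) = 674.3 kN → bearing.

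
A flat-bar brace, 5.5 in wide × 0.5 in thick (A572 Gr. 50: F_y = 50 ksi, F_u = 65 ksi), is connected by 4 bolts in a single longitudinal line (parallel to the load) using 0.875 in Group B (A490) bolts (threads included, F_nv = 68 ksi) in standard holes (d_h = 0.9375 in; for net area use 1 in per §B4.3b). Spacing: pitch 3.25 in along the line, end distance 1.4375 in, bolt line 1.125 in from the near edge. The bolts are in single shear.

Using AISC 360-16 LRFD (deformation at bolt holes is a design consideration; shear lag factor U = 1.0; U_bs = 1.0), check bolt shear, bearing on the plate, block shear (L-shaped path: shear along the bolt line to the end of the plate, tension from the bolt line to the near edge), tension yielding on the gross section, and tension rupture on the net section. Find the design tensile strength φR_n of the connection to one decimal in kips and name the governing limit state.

109.7 kips (net-section rupture governs)

Bolt shear: A_b = π(0.875)²/4 = 0.60132 in². φR_n = 0.75 × 68 × 0.60132 × 4 × 1 = 122.7 kips.
Bearing (0.5 in plate, F_u = 65 ksi): end bolts L_c = 1.4375 − 0.9375/2 = 0.96875, R_n = min(1.2×0.96875×0.5×65, 2.4×0.875×0.5×65) = 37.781 kips/bolt; interior L_c = 3.25 − 0.9375 = 2.3125, R_n = 68.25 kips/bolt. φR_n = 0.75 × (1×37.781 + 3×68.25) = 181.9 kips.
Block shear: shear path 1×[1.4375+3×3.25] = 1×11.1875 in, A_gv = 5.5938, A_nv = 1×(11.1875 − 3.5×1)×0.5 = 3.8438 in²; tension to near edge: (1.125 − 0.5×1)×0.5 = 0.3125 in². R_n = min(0.6×65×3.8438, 0.6×50×5.5938) + 1.0×65×0.3125 = min(149.91, 167.81) + 20.313 = 170.22 kips. φR_n = 0.75 × 170.22 = 127.7 kips.
Tension yield (gross): A_g = 5.5×0.5 = 2.75 in². φR_n = 0.90 × 50 × 2.75 = 123.8 kips.
Tension rupture (net): A_n = (5.5 − 1×1)×0.5 = 2.25 in² (U = 1.0, A_e = A_n). φR_n = 0.75 × 65 × 2.25 = 109.7 kips.
Governing: min(122.7, 181.9, 127.7, 123.8, 109.7) = 109.7 kips → net-section rupture.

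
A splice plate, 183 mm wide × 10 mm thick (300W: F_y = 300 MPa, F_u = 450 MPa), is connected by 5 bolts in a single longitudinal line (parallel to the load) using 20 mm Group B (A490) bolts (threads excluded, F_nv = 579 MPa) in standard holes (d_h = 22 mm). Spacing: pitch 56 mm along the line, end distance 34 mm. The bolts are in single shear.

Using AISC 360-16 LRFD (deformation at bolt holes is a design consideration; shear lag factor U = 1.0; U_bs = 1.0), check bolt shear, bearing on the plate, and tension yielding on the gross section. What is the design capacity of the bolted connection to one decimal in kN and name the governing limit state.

Bolt shear: A_b = π(20)²/4 = 314.16 mm². φR_n = 0.75 × 579 × 314.16 × 5 × 1 = 682.1 kN.
Bearing (10 mm plate, F_u = 450 MPa): end bolts L_c = 34 − 22/2 = 23, R_n = min(1.2×23×10×450, 2.4×20×10×450) = 124.2 kN/bolt; interior L_c = 56 − 22 = 34, R_n = 183.6 kN/bolt. φR_n = 0.75 × (1×124.2 + 4×183.6) = 644.0 kN.
Tension yield (gross): A_g = 183×10 = 1830 mm². φR_n = 0.90 × 300 × 1830 = 494.1 kN.
Governing: min(682.1, 644.0, 494.1) = 494.1 kN → gross-section yield.

494.1 kN (gross-section yield governs)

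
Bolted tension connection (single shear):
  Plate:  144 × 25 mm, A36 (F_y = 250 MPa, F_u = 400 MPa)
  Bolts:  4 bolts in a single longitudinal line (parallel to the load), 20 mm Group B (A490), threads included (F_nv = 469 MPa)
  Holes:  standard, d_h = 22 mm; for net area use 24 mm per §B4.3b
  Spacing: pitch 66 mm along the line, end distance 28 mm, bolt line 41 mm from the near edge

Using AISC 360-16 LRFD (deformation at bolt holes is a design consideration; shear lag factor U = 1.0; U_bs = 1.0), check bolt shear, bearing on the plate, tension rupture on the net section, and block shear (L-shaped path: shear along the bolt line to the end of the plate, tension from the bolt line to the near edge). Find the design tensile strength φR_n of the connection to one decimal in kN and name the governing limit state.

442.0 kN (bolt shear governs)

Bolt shear: A_b = π(20)²/4 = 314.16 mm². φR_n = 0.75 × 469 × 314.16 × 4 × 1 = 442.0 kN.
Bearing (25 mm plate, F_u = 400 MPa): end bolts L_c = 28 − 22/2 = 17, R_n = min(1.2×17×25×400, 2.4×20×25×400) = 204 kN/bolt; interior L_c = 66 − 22 = 44, R_n = 480 kN/bolt. φR_n = 0.75 × (1×204 + 3×480) = 1233.0 kN.
Tension rupture (net): A_n = (144 − 1×24)×25 = 3000 mm² (U = 1.0, A_e = A_n). φR_n = 0.75 × 400 × 3000 = 900.0 kN.
Block shear: shear path 1×[28+3×66] = 1×226 mm, A_gv = 5650, A_nv = 1×(226 − 3.5×24)×25 = 3550 mm²; tension to near edge: (41 − 0.5×24)×25 = 725 mm². R_n = min(0.6×400×3550, 0.6×250×5650) + 1.0×400×725 = min(852, 847.5) + 290 = 1137.5 kN. φR_n = 0.75 × 1137.5 = 853.1 kN.
Governing: min(442.0, 1233.0, 900.0, 853.1) = 442.0 kN → bolt shear.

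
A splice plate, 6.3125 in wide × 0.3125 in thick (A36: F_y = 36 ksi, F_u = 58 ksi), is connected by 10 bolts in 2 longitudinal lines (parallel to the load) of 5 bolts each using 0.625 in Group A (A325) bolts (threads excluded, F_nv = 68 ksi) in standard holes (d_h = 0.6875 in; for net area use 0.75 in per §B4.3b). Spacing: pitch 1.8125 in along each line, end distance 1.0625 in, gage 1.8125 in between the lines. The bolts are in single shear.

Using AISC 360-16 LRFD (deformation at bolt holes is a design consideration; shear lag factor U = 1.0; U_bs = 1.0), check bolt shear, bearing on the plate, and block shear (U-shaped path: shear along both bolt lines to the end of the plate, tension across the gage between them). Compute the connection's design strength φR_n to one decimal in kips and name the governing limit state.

95.0 kips (block shear governs)

Bolt shear: A_b = π(0.625)²/4 = 0.3068 in². φR_n = 0.75 × 68 × 0.3068 × 10 × 1 = 156.5 kips.
Bearing (0.3125 in plate, F_u = 58 ksi): end bolts L_c = 1.0625 − 0.6875/2 = 0.71875, R_n = min(1.2×0.71875×0.3125×58, 2.4×0.625×0.3125×58) = 15.633 kips/bolt; interior L_c = 1.8125 − 0.6875 = 1.125, R_n = 24.469 kips/bolt. φR_n = 0.75 × (2×15.633 + 8×24.469) = 170.3 kips.
Block shear: shear path 2×[1.0625+4×1.8125] = 2×8.3125 in, A_gv = 5.1953, A_nv = 2×(8.3125 − 4.5×0.75)×0.3125 = 3.0859 in²; tension across gage: (1.8125 − 1×0.75)×0.3125 = 0.33203 in². R_n = min(0.6×58×3.0859, 0.6×36×5.1953) + 1.0×58×0.33203 = min(107.39, 112.22) + 19.258 = 126.65 kips. φR_n = 0.75 × 126.65 = 95.0 kips.
Governing: min(156.5, 170.3, 95.0) = 95.0 kips → block shear.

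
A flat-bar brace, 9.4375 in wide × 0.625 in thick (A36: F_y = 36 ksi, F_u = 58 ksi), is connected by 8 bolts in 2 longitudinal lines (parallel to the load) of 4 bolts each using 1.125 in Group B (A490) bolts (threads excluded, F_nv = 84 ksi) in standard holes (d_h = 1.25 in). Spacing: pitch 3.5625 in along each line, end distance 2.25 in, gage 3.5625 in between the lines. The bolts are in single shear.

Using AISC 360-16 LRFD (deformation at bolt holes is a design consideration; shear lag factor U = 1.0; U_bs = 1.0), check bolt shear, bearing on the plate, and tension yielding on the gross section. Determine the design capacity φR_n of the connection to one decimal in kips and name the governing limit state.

191.1 kips (gross-section yield governs)

Bolt shear: A_b = π(1.125)²/4 = 0.99402 in². φR_n = 0.75 × 84 × 0.99402 × 8 × 1 = 501.0 kips.
Bearing (0.625 in plate, F_u = 58 ksi): end bolts L_c = 2.25 − 1.25/2 = 1.625, R_n = min(1.2×1.625×0.625×58, 2.4×1.125×0.625×58) = 70.688 kips/bolt; interior L_c = 3.5625 − 1.25 = 2.3125, R_n = 97.875 kips/bolt. φR_n = 0.75 × (2×70.688 + 6×97.875) = 546.5 kips.
Tension yield (gross): A_g = 9.4375×0.625 = 5.8984 in². φR_n = 0.90 × 36 × 5.8984 = 191.1 kips.
Governing: min(501.0, 546.5, 191.1) = 191.1 kips → gross-section yield.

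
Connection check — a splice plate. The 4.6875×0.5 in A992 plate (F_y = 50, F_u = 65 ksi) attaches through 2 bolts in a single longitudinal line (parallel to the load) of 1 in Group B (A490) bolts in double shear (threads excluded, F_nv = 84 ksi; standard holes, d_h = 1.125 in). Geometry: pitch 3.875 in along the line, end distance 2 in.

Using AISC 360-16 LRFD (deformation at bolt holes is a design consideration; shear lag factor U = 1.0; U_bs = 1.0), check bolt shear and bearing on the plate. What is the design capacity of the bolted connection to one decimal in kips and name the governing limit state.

100.5 kips (bearing governs)

Bolt shear: A_b = π(1)²/4 = 0.7854 in². φR_n = 0.75 × 84 × 0.7854 × 2 × 2 = 197.9 kips.
Bearing (0.5 in plate, F_u = 65 ksi): end bolts L_c = 2 − 1.125/2 = 1.4375, R_n = min(1.2×1.4375×0.5×65, 2.4×1×0.5×65) = 56.063 kips/bolt; interior L_c = 3.875 − 1.125 = 2.75, R_n = 78 kips/bolt. φR_n = 0.75 × (1×56.063 + 1×78) = 100.5 kips.
Governing: min(197.9, 100.5) = 100.5 kips → bearing.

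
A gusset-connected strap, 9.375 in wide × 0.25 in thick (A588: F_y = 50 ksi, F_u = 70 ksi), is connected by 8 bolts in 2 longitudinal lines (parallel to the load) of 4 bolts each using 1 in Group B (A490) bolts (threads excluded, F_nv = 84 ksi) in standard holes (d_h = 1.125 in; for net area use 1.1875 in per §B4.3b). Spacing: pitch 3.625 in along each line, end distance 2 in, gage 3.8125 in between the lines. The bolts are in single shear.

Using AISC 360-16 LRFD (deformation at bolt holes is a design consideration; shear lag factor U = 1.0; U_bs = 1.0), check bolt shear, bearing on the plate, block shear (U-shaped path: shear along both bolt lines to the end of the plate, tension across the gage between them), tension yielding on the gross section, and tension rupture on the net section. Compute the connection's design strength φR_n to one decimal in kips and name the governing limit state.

91.9 kips (net-section rupture governs)

Bolt shear: A_b = π(1)²/4 = 0.7854 in². φR_n = 0.75 × 84 × 0.7854 × 8 × 1 = 395.8 kips.
Bearing (0.25 in plate, F_u = 70 ksi): end bolts L_c = 2 − 1.125/2 = 1.4375, R_n = min(1.2×1.4375×0.25×70, 2.4×1×0.25×70) = 30.188 kips/bolt; interior L_c = 3.625 − 1.125 = 2.5, R_n = 42 kips/bolt. φR_n = 0.75 × (2×30.188 + 6×42) = 234.3 kips.
Block shear: shear path 2×[2+3×3.625] = 2×12.875 in, A_gv = 6.4375, A_nv = 2×(12.875 − 3.5×1.1875)×0.25 = 4.3594 in²; tension across gage: (3.8125 − 1×1.1875)×0.25 = 0.65625 in². R_n = min(0.6×70×4.3594, 0.6×50×6.4375) + 1.0×70×0.65625 = min(183.09, 193.13) + 45.938 = 229.03 kips. φR_n = 0.75 × 229.03 = 171.8 kips.
Tension yield (gross): A_g = 9.375×0.25 = 2.3438 in². φR_n = 0.90 × 50 × 2.3438 = 105.5 kips.
Tension rupture (net): A_n = (9.375 − 2×1.1875)×0.25 = 1.75 in² (U = 1.0, A_e = A_n). φR_n = 0.75 × 70 × 1.75 = 91.9 kips.
Governing: min(395.8, 234.3, 171.8, 105.5, 91.9) = 91.9 kips → net-section rupture.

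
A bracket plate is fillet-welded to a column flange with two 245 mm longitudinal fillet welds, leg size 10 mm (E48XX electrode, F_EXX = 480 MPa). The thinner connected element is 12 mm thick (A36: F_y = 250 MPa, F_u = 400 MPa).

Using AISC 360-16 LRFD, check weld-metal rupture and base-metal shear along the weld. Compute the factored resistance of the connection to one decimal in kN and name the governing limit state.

748.3 kN (weld metal governs)

Weld metal: throat = 0.707×10 = 7.07 mm, L = 2×245 = 490 mm. φR_n = 0.75 × 0.6 × 480 × 7.07 × 490 = 748.3 kN.
Base metal shear (12 mm plate): yield φR_n = 1.0×0.6×250×12×490 = 882.0 kN; rupture φR_n = 0.75×0.6×400×12×490 = 1058.4 kN; take 882.0 kN (yield).
Governing: min(748.3, 882.0) = 748.3 kN → weld metal.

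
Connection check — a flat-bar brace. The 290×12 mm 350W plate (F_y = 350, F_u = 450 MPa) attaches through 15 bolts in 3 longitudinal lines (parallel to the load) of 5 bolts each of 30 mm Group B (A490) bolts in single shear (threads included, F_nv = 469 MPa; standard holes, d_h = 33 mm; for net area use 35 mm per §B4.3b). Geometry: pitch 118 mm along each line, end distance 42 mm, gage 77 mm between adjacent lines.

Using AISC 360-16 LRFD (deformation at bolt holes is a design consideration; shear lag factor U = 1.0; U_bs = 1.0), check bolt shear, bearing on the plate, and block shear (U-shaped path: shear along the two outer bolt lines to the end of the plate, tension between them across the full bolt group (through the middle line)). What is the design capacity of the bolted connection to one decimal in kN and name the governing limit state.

Bolt shear: A_b = π(30)²/4 = 706.86 mm². φR_n = 0.75 × 469 × 706.86 × 15 × 1 = 3729.6 kN.
Bearing (12 mm plate, F_u = 450 MPa): end bolts L_c = 42 − 33/2 = 25.5, R_n = min(1.2×25.5×12×450, 2.4×30×12×450) = 165.24 kN/bolt; interior L_c = 118 − 33 = 85, R_n = 388.8 kN/bolt. φR_n = 0.75 × (3×165.24 + 12×388.8) = 3871.0 kN.
Block shear: shear path 2×[42+4×118] = 2×514 mm, A_gv = 12336, A_nv = 2×(514 − 4.5×35)×12 = 8556 mm²; tension across gage: (154 − 2×35)×12 = 1008 mm². R_n = min(0.6×450×8556, 0.6×350×12336) + 1.0×450×1008 = min(2310.1, 2590.6) + 453.6 = 2763.7 kN. φR_n = 0.75 × 2763.7 = 2072.8 kN.
Governing: min(3729.6, 3871.0, 2072.8) = 2072.8 kN → block shear.

2072.8 kN (block shear governs)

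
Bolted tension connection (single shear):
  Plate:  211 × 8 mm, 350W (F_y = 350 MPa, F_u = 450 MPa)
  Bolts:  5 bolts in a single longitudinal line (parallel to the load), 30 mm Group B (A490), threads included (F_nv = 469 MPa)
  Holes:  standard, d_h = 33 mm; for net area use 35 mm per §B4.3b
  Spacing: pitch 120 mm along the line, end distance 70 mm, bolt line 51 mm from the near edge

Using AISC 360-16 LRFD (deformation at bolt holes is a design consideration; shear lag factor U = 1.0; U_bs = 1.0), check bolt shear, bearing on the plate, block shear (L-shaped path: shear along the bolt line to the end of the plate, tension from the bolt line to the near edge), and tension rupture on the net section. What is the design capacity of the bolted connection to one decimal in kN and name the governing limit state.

475.2 kN (net-section rupture governs)

Bolt shear: A_b = π(30)²/4 = 706.86 mm². φR_n = 0.75 × 469 × 706.86 × 5 × 1 = 1243.2 kN.
Bearing (8 mm plate, F_u = 450 MPa): end bolts L_c = 70 − 33/2 = 53.5, R_n = min(1.2×53.5×8×450, 2.4×30×8×450) = 231.12 kN/bolt; interior L_c = 120 − 33 = 87, R_n = 259.2 kN/bolt. φR_n = 0.75 × (1×231.12 + 4×259.2) = 950.9 kN.
Block shear: shear path 1×[70+4×120] = 1×550 mm, A_gv = 4400, A_nv = 1×(550 − 4.5×35)×8 = 3140 mm²; tension to near edge: (51 − 0.5×35)×8 = 268 mm². R_n = min(0.6×450×3140, 0.6×350×4400) + 1.0×450×268 = min(847.8, 924) + 120.6 = 968.4 kN. φR_n = 0.75 × 968.4 = 726.3 kN.
Tension rupture (net): A_n = (211 − 1×35)×8 = 1408 mm² (U = 1.0, A_e = A_n). φR_n = 0.75 × 450 × 1408 = 475.2 kN.
Governing: min(1243.2, 950.9, 726.3, 475.2) = 475.2 kN → net-section rupture.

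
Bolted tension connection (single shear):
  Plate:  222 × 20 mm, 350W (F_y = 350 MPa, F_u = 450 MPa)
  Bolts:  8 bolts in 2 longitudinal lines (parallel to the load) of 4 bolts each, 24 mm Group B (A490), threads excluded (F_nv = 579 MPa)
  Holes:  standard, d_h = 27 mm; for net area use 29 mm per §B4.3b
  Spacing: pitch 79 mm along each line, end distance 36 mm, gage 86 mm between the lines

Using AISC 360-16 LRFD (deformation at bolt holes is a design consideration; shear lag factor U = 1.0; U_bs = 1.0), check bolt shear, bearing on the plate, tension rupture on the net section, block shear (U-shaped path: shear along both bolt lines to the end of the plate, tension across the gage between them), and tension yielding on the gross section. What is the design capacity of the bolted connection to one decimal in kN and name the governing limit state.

Bolt shear: A_b = π(24)²/4 = 452.39 mm². φR_n = 0.75 × 579 × 452.39 × 8 × 1 = 1571.6 kN.
Bearing (20 mm plate, F_u = 450 MPa): end bolts L_c = 36 − 27/2 = 22.5, R_n = min(1.2×22.5×20×450, 2.4×24×20×450) = 243 kN/bolt; interior L_c = 79 − 27 = 52, R_n = 518.4 kN/bolt. φR_n = 0.75 × (2×243 + 6×518.4) = 2697.3 kN.
Tension rupture (net): A_n = (222 − 2×29)×20 = 3280 mm² (U = 1.0, A_e = A_n). φR_n = 0.75 × 450 × 3280 = 1107.0 kN.
Block shear: shear path 2×[36+3×79] = 2×273 mm, A_gv = 10920, A_nv = 2×(273 − 3.5×29)×20 = 6860 mm²; tension across gage: (86 − 1×29)×20 = 1140 mm². R_n = min(0.6×450×6860, 0.6×350×10920) + 1.0×450×1140 = min(1852.2, 2293.2) + 513 = 2365.2 kN. φR_n = 0.75 × 2365.2 = 1773.9 kN.
Tension yield (gross): A_g = 222×20 = 4440 mm². φR_n = 0.90 × 350 × 4440 = 1398.6 kN.
Governing: min(1571.6, 2697.3, 1107.0, 1773.9, 1398.6) = 1107.0 kN → net-section rupture.

1107.0 kN (net-section rupture governs)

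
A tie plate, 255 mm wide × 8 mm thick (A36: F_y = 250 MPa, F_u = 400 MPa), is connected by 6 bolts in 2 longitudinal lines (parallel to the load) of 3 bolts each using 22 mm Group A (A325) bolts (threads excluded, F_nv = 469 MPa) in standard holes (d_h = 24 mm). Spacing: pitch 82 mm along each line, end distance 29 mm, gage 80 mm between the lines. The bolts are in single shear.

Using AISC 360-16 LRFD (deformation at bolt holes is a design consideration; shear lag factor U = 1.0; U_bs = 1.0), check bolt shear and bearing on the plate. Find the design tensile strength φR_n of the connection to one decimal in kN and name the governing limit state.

604.8 kN (bearing governs)

Bolt shear: A_b = π(22)²/4 = 380.13 mm². φR_n = 0.75 × 469 × 380.13 × 6 × 1 = 802.3 kN.
Bearing (8 mm plate, F_u = 400 MPa): end bolts L_c = 29 − 24/2 = 17, R_n = min(1.2×17×8×400, 2.4×22×8×400) = 65.28 kN/bolt; interior L_c = 82 − 24 = 58, R_n = 168.96 kN/bolt. φR_n = 0.75 × (2×65.28 + 4×168.96) = 604.8 kN.
Governing: min(802.3, 604.8) = 604.8 kN → bearing.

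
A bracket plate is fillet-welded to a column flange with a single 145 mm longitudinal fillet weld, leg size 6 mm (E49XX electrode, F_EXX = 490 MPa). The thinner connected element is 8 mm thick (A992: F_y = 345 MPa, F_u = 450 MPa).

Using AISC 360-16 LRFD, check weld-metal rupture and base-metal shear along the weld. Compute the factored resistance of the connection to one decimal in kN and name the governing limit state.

Weld metal: throat = 0.707×6 = 4.242 mm, L = 145 mm. φR_n = 0.75 × 0.6 × 490 × 4.242 × 145 = 135.6 kN.
Base metal shear (8 mm plate): yield φR_n = 1.0×0.6×345×8×145 = 240.1 kN; rupture φR_n = 0.75×0.6×450×8×145 = 234.9 kN; take 234.9 kN (rupture).
Governing: min(135.6, 234.9) = 135.6 kN → weld metal.

135.6 kN (weld metal governs)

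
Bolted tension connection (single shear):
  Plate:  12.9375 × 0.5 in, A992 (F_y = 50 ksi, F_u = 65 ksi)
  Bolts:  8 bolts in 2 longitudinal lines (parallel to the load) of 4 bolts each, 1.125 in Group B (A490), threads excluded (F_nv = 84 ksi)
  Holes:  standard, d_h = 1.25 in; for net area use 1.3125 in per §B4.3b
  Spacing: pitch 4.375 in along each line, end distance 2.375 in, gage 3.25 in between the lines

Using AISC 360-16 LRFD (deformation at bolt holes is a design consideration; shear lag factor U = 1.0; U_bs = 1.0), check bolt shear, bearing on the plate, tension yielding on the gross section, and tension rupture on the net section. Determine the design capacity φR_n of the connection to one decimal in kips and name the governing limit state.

Bolt shear: A_b = π(1.125)²/4 = 0.99402 in². φR_n = 0.75 × 84 × 0.99402 × 8 × 1 = 501.0 kips.
Bearing (0.5 in plate, F_u = 65 ksi): end bolts L_c = 2.375 − 1.25/2 = 1.75, R_n = min(1.2×1.75×0.5×65, 2.4×1.125×0.5×65) = 68.25 kips/bolt; interior L_c = 4.375 − 1.25 = 3.125, R_n = 87.75 kips/bolt. φR_n = 0.75 × (2×68.25 + 6×87.75) = 497.3 kips.
Tension yield (gross): A_g = 12.9375×0.5 = 6.4688 in². φR_n = 0.90 × 50 × 6.4688 = 291.1 kips.
Tension rupture (net): A_n = (12.9375 − 2×1.3125)×0.5 = 5.1563 in² (U = 1.0, A_e = A_n). φR_n = 0.75 × 65 × 5.1563 = 251.4 kips.
Governing: min(501.0, 497.3, 291.1, 251.4) = 251.4 kips → net-section rupture.

251.4 kips (net-section rupture governs)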